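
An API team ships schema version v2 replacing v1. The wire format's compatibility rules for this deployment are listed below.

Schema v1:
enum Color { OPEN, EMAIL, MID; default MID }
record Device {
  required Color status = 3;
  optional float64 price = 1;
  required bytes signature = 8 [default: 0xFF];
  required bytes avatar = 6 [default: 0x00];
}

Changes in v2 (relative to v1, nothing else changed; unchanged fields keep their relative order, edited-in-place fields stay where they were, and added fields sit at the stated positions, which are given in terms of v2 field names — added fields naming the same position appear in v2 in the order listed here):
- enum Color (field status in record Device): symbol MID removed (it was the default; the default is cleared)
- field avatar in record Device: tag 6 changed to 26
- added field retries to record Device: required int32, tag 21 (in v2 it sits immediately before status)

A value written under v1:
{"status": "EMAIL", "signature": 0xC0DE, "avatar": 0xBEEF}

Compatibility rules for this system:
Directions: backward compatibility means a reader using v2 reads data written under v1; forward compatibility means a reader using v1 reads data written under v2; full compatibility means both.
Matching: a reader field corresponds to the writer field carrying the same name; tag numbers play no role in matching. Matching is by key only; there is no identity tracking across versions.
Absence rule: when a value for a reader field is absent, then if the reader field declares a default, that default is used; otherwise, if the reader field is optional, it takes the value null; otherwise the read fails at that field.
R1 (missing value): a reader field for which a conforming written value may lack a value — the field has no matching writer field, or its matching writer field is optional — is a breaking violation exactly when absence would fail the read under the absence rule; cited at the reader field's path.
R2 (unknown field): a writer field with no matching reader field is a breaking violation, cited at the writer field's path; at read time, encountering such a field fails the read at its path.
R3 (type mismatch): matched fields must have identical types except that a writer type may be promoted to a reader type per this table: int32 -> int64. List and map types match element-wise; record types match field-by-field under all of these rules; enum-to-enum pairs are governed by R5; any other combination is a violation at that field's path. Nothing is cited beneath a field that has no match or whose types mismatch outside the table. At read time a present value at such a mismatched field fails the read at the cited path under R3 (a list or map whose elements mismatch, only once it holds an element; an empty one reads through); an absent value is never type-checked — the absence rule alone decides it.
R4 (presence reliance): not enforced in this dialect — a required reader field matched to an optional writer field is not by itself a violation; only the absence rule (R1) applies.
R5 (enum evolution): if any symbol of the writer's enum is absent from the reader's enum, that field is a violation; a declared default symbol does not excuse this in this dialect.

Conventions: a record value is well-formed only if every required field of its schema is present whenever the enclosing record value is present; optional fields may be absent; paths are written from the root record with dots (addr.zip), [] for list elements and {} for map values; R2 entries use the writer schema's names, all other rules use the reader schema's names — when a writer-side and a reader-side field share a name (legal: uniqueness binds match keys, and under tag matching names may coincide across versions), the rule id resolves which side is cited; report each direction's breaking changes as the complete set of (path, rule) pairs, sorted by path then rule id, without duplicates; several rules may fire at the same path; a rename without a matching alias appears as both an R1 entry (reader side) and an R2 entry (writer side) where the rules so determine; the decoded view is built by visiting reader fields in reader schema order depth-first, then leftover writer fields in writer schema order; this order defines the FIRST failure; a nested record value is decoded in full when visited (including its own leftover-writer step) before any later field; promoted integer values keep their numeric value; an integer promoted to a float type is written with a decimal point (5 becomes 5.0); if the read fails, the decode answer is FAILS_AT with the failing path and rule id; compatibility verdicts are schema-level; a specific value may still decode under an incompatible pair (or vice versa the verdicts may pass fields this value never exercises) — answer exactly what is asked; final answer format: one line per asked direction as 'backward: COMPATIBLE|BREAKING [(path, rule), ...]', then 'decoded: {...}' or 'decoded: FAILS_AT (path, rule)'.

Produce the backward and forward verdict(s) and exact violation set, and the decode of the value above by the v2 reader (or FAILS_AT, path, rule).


backward: BREAKING [(retries, R1), (status, R5)]; forward: BREAKING [(retries, R2)]; decoded: FAILS_AT (retries, R1)

arrows below run writer -> reader for Device
checking backward for Device: reader v2 against writer v1:
  retries: no writer match
  writer required, Color -> Color: reader status maps from writer status
  writer optional, float64 -> float64: reader price maps from writer price
  writer required, bytes -> bytes: reader signature maps from writer signature
  writer required, bytes -> bytes: reader avatar maps from writer avatar
  violation R1 at retries
  violation R5 at status
  => backward: BREAKING (2)
checking forward for Device: reader v1 against writer v2:
  writer required, Color -> Color: reader status maps from writer status
  writer optional, float64 -> float64: reader price maps from writer price
  writer required, bytes -> bytes: reader signature maps from writer signature
  writer required, bytes -> bytes: reader avatar maps from writer avatar
  retries (writer side), unknown to reader
  violation R2 at retries
  => forward: BREAKING (1)
decode (reader v2):
  read fails at retries under R1 (no fill)
  => FAILS_AT (retries, R1)


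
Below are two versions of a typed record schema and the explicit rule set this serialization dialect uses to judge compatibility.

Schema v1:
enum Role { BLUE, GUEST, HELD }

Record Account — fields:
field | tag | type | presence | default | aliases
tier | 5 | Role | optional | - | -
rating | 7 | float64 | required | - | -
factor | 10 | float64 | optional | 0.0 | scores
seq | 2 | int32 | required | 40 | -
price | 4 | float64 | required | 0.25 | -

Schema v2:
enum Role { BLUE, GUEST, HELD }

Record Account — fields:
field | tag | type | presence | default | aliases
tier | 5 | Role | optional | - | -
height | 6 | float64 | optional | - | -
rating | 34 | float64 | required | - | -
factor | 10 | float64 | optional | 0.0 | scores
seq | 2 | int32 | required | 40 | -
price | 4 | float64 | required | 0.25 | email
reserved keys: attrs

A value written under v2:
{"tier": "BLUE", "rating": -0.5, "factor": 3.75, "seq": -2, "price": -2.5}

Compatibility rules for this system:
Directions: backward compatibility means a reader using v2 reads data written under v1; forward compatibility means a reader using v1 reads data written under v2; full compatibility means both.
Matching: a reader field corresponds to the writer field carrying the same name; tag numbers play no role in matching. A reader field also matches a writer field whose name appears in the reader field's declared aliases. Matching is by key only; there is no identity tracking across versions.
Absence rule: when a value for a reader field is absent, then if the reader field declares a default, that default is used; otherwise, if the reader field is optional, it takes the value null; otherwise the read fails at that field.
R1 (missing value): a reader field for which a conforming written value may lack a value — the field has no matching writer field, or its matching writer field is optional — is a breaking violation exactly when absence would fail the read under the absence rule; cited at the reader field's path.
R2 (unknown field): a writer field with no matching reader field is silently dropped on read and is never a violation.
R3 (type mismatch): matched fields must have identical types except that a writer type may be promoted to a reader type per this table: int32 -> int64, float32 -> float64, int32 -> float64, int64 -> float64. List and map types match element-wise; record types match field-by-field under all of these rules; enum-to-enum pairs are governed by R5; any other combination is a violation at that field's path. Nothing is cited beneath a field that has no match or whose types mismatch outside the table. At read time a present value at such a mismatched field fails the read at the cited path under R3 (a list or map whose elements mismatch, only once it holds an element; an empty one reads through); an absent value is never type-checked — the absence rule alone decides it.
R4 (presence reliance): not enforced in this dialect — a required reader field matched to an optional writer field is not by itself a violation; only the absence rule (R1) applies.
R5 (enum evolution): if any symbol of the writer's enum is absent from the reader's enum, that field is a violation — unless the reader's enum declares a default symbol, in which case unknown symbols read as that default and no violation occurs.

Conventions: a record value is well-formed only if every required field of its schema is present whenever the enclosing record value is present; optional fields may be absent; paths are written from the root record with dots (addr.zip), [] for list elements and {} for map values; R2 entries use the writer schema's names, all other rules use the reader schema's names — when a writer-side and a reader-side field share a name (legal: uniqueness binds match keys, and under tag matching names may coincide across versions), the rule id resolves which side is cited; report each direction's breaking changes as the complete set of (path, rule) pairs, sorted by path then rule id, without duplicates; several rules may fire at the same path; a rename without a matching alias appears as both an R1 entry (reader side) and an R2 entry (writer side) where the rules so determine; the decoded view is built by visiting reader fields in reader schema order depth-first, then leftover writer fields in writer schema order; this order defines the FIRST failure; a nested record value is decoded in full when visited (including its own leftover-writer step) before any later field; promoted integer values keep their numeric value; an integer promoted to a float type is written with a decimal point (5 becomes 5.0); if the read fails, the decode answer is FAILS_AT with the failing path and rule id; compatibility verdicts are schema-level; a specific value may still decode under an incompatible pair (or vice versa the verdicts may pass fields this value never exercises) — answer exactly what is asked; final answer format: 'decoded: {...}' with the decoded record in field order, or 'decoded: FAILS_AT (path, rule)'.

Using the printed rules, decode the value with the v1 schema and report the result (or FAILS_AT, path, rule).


in Account below, arrows point writer -> reader
decode walk for Account under reader schema v1:
  tier := "BLUE"
  rating := -0.5
  factor := 3.75
  seq := -2
  price := -2.5
  => decoded: {"tier": "BLUE", "rating": -0.5, "factor": 3.75, "seq": -2, "price": -2.5}
ruling out the remaining Account differences:
  added field height to record Account: optional float64, tag 6 (in v2 it sits immediately before rating) -> fires no rule on Account under this dialect and leaves the result unchanged
  field rating in record Account: tag 7 changed to 34 -> fires no rule on Account under this dialect and leaves the result unchanged

decoded: {"tier": "BLUE", "rating": -0.5, "factor": 3.75, "seq": -2, "price": -2.5}


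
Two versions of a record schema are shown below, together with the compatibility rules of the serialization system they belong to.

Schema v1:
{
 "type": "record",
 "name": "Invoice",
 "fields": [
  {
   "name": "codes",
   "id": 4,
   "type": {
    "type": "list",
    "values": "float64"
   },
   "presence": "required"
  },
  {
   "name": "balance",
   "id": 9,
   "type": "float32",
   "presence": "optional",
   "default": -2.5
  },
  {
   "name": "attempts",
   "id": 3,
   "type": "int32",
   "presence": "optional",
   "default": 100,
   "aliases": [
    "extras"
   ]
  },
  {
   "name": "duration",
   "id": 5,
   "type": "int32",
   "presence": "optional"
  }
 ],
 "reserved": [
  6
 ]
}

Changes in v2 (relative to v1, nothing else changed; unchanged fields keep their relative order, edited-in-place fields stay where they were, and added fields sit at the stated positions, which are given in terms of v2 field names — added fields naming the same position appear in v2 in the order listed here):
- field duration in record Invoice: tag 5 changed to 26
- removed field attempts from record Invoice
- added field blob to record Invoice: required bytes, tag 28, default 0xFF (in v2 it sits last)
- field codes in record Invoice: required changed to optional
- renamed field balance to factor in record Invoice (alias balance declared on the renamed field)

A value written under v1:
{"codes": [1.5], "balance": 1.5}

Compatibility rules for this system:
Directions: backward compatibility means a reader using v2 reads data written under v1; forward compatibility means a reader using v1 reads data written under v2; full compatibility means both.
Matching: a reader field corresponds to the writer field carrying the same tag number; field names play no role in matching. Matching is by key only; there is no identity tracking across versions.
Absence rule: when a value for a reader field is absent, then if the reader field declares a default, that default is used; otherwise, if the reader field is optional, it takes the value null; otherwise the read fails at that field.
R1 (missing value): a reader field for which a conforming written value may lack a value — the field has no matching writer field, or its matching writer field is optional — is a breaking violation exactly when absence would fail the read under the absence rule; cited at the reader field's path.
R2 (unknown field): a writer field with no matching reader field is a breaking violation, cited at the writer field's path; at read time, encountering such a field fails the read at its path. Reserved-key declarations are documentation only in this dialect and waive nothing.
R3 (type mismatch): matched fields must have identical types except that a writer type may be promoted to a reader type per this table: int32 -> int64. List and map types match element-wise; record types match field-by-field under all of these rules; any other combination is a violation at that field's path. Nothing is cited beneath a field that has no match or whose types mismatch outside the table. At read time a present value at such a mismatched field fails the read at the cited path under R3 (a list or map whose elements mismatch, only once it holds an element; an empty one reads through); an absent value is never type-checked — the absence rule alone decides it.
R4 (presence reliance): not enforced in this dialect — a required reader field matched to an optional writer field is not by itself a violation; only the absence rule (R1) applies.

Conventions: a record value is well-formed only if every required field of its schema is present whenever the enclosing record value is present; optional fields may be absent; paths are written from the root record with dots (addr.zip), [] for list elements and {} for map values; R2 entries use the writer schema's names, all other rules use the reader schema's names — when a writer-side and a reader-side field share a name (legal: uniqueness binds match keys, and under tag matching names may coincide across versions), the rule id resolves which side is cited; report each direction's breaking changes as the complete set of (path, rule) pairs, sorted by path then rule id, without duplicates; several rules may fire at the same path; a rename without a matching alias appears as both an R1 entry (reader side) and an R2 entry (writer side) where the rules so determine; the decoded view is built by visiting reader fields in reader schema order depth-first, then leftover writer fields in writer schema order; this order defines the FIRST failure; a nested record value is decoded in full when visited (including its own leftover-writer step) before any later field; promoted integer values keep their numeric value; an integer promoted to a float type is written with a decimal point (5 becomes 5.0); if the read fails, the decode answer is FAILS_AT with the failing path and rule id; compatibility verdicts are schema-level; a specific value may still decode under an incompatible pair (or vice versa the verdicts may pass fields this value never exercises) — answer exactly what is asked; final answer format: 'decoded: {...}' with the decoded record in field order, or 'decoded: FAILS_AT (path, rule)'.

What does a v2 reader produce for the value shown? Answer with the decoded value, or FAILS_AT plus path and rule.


decoded: {"codes": [1.5], "factor": 1.5, "duration": null, "blob": 0xFF}

in Invoice below, arrows point writer -> reader
decoding the Invoice value with the v2 reader:
  codes := [1.5]
  factor := 1.5 (from writer balance)
  duration := null (missing; optional => null)
  blob := 0xFF (missing; default applied)
  => decoded: {"codes": [1.5], "factor": 1.5, "duration": null, "blob": 0xFF}
the rest of the Invoice diff is inert for this question:
  field duration in record Invoice: tag 5 changed to 26 -> matters for Invoice compatibility verdicts, not for this value's decode
  field codes in record Invoice: required changed to optional -> matters for Invoice compatibility verdicts, not for this value's decode


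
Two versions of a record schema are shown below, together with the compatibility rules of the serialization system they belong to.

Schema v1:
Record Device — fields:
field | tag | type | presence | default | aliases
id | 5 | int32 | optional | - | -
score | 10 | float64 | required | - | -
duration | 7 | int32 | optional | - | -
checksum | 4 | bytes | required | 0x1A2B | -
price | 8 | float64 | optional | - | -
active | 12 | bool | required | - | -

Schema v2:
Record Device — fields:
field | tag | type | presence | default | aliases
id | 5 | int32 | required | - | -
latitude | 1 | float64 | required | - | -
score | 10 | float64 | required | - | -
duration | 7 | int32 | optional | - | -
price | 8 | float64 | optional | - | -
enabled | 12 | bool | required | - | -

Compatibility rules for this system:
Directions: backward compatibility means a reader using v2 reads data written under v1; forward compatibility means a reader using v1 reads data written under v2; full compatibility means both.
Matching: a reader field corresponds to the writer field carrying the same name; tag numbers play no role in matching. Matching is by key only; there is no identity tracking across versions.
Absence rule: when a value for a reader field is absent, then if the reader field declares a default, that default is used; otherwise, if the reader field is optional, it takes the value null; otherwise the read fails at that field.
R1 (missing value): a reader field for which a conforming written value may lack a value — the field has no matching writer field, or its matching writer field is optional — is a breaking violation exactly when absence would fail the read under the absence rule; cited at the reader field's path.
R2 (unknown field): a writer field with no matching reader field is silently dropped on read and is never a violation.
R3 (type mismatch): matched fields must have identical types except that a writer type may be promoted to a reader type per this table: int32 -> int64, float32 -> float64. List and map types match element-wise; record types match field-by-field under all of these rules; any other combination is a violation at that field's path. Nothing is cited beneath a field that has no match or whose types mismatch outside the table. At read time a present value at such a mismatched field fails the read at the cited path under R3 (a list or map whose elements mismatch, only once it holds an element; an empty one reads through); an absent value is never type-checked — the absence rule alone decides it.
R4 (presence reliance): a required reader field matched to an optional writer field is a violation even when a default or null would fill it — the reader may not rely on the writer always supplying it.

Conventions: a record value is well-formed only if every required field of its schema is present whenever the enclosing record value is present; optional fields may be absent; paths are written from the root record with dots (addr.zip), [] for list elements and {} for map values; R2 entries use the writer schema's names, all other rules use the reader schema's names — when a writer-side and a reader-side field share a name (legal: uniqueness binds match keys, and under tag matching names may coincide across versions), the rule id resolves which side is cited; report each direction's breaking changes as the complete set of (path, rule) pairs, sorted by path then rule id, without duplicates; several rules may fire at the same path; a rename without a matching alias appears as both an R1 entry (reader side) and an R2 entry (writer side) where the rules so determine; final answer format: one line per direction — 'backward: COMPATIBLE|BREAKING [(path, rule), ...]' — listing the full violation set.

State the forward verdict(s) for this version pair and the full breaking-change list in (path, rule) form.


in Device below, arrows point writer -> reader
forward on Device — v1 reading data written by v2:
  writer required, int32 -> int32: reader id maps from writer id
  writer required, float64 -> float64: reader score maps from writer score
  writer optional, int32 -> int32: reader duration maps from writer duration
  no writer field matches reader checksum
  writer optional, float64 -> float64: reader price maps from writer price
  no writer field matches reader active
  latitude (writer side), unknown to reader
  enabled (writer side), unknown to reader
  R1 fires at active
  => forward: BREAKING (1)
checking off the Device differences that do not matter here:
  added field latitude to record Device: required float64, tag 1 (in v2 it sits immediately before score) -> matters only for Device's backward compatibility — outside the asked direction
  field id in record Device: optional changed to required -> matters only for Device's backward compatibility — outside the asked direction
  removed field checksum from record Device -> triggers nothing under Device's printed rules — same verdict

forward: BREAKING [(active, R1)]


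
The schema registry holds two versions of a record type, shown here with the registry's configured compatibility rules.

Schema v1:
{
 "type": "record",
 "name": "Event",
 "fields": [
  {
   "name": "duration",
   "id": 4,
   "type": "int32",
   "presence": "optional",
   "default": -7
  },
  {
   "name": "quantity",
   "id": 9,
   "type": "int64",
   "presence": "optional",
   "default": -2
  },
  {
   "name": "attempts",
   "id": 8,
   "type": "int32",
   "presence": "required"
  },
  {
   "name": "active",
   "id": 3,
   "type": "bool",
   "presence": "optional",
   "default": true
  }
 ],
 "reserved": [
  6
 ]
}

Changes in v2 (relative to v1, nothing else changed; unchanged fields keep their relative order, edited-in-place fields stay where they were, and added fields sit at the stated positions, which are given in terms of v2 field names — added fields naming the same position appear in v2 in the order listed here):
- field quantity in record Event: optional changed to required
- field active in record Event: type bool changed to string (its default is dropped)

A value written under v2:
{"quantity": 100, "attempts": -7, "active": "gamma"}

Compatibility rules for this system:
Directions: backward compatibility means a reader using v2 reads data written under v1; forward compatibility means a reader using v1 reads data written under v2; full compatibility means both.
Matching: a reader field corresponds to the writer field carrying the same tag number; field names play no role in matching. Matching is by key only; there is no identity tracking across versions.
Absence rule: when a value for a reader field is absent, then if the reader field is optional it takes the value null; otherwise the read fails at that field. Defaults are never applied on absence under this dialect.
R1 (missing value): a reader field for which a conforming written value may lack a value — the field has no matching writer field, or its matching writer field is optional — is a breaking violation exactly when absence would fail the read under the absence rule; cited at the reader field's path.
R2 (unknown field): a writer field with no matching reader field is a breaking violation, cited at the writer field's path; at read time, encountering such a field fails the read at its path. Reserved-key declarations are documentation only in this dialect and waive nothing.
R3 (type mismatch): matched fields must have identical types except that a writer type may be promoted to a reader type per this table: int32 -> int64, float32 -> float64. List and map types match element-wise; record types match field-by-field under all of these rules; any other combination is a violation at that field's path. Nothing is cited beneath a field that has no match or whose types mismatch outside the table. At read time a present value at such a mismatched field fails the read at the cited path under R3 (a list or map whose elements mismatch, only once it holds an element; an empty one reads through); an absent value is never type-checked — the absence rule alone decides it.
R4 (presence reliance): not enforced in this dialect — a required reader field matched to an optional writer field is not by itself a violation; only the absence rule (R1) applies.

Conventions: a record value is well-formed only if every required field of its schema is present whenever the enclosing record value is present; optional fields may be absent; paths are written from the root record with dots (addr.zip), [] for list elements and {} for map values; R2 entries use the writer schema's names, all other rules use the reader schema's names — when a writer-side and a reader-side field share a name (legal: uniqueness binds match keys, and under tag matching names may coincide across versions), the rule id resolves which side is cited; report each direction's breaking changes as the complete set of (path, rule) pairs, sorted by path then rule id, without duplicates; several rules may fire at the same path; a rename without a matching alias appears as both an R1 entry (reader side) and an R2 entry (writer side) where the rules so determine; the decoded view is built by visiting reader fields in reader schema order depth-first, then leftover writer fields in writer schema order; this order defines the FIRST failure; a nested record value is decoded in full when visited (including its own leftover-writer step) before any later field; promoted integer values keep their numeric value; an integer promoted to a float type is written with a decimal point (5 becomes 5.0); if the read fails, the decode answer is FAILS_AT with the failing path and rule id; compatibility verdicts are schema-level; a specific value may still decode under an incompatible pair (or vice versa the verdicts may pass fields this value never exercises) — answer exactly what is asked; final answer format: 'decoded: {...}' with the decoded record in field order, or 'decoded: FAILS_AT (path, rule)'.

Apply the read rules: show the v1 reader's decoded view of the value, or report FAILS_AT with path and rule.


arrows below run writer -> reader for Event
decode walk for Event under reader schema v1:
  duration := null (absent, optional -> null)
  quantity := 100
  attempts := -7
  read fails at active under R3
  => FAILS_AT (active, R3)
diffs on Event not affecting the asked answer:
  field quantity in record Event: optional changed to required -> affects the rule determinations only; this particular Event value decodes identically

decoded: FAILS_AT (active, R3)


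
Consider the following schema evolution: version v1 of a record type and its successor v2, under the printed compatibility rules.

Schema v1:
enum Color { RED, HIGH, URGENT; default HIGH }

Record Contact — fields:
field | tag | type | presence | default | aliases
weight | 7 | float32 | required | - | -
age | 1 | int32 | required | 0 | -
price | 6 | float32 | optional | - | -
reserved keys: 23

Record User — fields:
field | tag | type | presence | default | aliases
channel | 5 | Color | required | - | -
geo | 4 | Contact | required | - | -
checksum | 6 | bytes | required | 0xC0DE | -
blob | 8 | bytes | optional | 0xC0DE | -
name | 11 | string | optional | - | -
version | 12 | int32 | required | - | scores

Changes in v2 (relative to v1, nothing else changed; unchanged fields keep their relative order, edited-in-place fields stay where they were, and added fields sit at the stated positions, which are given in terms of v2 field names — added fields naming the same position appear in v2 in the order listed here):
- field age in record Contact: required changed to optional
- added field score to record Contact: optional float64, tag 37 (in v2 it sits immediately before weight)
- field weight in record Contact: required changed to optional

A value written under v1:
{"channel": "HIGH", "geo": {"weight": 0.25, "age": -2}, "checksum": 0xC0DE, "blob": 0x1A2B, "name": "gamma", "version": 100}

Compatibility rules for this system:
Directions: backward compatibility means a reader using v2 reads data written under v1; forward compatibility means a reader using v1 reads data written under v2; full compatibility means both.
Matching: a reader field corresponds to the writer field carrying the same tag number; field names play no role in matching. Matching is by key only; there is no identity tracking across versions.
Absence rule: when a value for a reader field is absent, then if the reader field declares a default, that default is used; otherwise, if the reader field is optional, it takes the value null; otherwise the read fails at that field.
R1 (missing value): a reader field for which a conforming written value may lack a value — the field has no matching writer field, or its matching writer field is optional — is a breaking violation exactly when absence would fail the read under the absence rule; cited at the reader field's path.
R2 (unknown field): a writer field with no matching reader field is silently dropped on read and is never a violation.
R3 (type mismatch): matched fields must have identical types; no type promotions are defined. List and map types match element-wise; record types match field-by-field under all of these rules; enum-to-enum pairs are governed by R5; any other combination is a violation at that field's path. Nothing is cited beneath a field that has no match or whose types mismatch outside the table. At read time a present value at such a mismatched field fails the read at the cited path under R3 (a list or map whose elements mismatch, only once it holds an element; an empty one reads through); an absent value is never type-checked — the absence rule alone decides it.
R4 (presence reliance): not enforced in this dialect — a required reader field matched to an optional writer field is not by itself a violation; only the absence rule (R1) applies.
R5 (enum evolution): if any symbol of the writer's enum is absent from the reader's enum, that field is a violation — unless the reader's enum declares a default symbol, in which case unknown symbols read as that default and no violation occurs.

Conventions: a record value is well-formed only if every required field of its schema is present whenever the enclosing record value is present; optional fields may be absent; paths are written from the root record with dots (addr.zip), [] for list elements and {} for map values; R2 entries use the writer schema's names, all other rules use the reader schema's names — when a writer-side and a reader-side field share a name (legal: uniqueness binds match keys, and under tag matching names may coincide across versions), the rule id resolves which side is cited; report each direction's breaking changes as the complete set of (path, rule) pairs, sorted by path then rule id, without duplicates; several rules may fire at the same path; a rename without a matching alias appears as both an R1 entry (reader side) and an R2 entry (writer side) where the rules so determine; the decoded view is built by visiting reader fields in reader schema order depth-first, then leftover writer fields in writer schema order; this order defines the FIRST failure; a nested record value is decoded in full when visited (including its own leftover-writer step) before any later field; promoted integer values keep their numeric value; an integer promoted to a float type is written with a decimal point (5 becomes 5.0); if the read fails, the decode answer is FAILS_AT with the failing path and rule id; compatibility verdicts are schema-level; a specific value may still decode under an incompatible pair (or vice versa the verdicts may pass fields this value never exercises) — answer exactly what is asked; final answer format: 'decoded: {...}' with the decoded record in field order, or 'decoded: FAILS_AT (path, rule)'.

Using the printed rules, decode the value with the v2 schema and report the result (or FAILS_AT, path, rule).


each type pair in User: writer, then reader
decode (reader v2):
  channel := "HIGH"
  geo.score := null (absent, optional -> null)
  geo.weight := 0.25
  geo.age := -2
  geo.price := null (absent, optional -> null)
  checksum := 0xC0DE
  blob := 0x1A2B
  name := "gamma"
  version := 100
  => decoded: {"channel": "HIGH", "geo": {"score": null, "weight": 0.25, "age": -2, "price": null}, "checksum": 0xC0DE, "blob": 0x1A2B, "name": "gamma", "version": 100}
diffs on User not affecting the asked answer:
  field age in record Contact: required changed to optional -> no rule fires on it and the decoded User view is identical with or without it
  field weight in record Contact: required changed to optional -> affects the rule determinations only; this particular User value decodes identically

decoded: {"channel": "HIGH", "geo": {"score": null, "weight": 0.25, "age": -2, "price": null}, "checksum": 0xC0DE, "blob": 0x1A2B, "name": "gamma", "version": 100}


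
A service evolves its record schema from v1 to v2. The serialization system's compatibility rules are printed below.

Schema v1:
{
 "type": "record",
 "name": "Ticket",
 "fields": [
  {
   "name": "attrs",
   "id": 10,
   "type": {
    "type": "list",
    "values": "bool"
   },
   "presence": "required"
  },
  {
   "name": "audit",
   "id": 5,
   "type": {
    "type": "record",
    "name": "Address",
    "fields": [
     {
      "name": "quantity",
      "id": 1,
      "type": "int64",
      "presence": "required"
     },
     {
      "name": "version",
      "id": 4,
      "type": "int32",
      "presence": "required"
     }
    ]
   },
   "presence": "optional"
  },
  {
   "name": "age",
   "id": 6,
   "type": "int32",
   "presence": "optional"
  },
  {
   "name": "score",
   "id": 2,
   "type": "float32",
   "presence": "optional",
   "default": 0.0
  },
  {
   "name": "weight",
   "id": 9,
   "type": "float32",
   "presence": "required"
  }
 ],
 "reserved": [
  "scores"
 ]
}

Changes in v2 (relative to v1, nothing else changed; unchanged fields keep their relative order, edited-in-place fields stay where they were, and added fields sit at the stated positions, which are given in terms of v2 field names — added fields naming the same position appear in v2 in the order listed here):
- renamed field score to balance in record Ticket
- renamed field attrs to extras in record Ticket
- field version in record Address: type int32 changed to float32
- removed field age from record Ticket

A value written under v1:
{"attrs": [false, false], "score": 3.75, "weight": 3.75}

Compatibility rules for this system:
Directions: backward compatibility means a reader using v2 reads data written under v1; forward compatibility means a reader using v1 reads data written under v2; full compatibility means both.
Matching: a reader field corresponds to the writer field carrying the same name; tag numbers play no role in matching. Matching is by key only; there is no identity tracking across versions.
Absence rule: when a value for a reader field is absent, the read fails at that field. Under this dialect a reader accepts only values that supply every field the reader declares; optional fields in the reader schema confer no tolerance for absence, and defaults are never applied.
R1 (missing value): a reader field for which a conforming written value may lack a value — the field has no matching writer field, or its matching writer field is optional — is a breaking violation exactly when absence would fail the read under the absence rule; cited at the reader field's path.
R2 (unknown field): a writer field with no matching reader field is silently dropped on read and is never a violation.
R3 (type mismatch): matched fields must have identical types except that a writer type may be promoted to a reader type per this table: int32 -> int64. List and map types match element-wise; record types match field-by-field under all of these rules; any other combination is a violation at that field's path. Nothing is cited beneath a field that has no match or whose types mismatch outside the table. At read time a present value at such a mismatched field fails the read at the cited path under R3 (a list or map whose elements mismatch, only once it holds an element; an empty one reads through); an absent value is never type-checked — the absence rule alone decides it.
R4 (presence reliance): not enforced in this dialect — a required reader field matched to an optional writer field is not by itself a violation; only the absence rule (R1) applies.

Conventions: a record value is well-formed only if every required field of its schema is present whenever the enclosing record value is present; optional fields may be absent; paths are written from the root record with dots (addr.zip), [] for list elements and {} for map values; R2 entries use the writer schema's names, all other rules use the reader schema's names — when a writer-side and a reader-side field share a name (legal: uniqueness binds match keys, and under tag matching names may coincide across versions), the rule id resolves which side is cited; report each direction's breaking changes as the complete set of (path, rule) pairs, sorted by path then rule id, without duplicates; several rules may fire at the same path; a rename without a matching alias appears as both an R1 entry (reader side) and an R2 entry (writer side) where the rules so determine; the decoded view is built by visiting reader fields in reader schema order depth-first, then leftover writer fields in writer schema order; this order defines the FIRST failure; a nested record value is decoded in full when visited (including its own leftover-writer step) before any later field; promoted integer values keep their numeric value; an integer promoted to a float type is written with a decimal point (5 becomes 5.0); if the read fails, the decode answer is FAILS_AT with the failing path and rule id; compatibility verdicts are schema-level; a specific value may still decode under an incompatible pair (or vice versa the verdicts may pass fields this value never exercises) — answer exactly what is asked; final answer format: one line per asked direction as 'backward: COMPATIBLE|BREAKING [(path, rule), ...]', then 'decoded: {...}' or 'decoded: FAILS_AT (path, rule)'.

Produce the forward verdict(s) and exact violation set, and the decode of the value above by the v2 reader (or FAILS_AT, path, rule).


the writer's type comes first in each Ticket pair
forward analysis of Ticket with v1 as reader and v2 as writer:
  attrs has no writer counterpart
  audit <- audit (Address -> Address, writer optional)
  age has no writer counterpart
  score has no writer counterpart
  weight <- weight (float32 -> float32, writer required)
  writer extras: unknown to reader
  writer balance: unknown to reader
  audit.quantity <- audit.quantity (int64 -> int64, writer required)
  audit.version <- audit.version (float32 -> int32, writer required)
  rule R1 violated at age
  rule R1 violated at attrs
  rule R1 violated at audit
  rule R3 violated at audit.version
  rule R1 violated at score
  forward on Ticket therefore BREAKING (5)
decoding the Ticket value with the v2 reader:
  read fails at extras under R1 (no fill)
  => FAILS_AT (extras, R1)
checking off the Ticket differences that do not matter here:
  renamed field score to balance in record Ticket -> its effect on Ticket is confined to the backward direction, not asked
  removed field age from record Ticket -> its effect on Ticket is confined to the backward direction, not asked

forward: BREAKING [(age, R1), (attrs, R1), (audit, R1), (audit.version, R3), (score, R1)]; decoded: FAILS_AT (extras, R1)
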